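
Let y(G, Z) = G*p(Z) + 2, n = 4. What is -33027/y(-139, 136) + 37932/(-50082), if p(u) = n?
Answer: 272173981/4624238 ≈ 58.858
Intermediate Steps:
p(u) = 4
y(G, Z) = 2 + 4*G (y(G, Z) = G*4 + 2 = 4*G + 2 = 2 + 4*G)
-33027/y(-139, 136) + 37932/(-50082) = -33027/(2 + 4*(-139)) + 37932/(-50082) = -33027/(2 - 556) + 37932*(-1/50082) = -33027/(-554) - 6322/8347 = -33027*(-1/554) - 6322/8347 = 33027/554 - 6322/8347 = 272173981/4624238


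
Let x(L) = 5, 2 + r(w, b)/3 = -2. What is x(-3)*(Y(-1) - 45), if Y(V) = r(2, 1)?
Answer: -285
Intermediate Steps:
r(w, b) = -12 (r(w, b) = -6 + 3*(-2) = -6 - 6 = -12)
Y(V) = -12
x(-3)*(Y(-1) - 45) = 5*(-12 - 45) = 5*(-57) = -285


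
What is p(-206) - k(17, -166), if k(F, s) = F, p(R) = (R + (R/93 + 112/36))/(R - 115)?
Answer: -1465279/89559 ≈ -16.361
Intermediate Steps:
p(R) = (28/9 + 94*R/93)/(-115 + R) (p(R) = (R + (R*(1/93) + 112*(1/36)))/(-115 + R) = (R + (R/93 + 28/9))/(-115 + R) = (R + (28/9 + R/93))/(-115 + R) = (28/9 + 94*R/93)/(-115 + R))
p(-206) - k(17, -166) = 2*(434 + 141*(-206))/(279*(-115 - 206)) - 1*17 = (2/279)*(434 - 29046)/(-321) - 17 = (2/279)*(-1/321)*(-28612) - 17 = 57224/89559 - 17 = -1465279/89559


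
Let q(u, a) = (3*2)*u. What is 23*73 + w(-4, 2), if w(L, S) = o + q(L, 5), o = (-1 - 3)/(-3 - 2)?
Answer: 8279/5 ≈ 1655.8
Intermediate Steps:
q(u, a) = 6*u
o = ⅘ (o = -4/(-5) = -4*(-⅕) = ⅘ ≈ 0.80000)
w(L, S) = ⅘ + 6*L
23*73 + w(-4, 2) = 23*73 + (⅘ + 6*(-4)) = 1679 + (⅘ - 24) = 1679 - 116/5 = 8279/5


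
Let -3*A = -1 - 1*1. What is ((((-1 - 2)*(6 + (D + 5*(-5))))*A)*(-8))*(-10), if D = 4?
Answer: 2400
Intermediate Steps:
A = 2/3 (A = -(-1 - 1*1)/3 = -(-1 - 1)/3 = -1/3*(-2) = 2/3 ≈ 0.66667)
((((-1 - 2)*(6 + (D + 5*(-5))))*A)*(-8))*(-10) = ((((-1 - 2)*(6 + (4 + 5*(-5))))*(2/3))*(-8))*(-10) = ((-3*(6 + (4 - 25))*(2/3))*(-8))*(-10) = ((-3*(6 - 21)*(2/3))*(-8))*(-10) = ((-3*(-15)*(2/3))*(-8))*(-10) = ((45*(2/3))*(-8))*(-10) = (30*(-8))*(-10) = -240*(-10) = 2400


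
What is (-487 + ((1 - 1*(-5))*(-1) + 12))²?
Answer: 231361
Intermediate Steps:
(-487 + ((1 - 1*(-5))*(-1) + 12))² = (-487 + ((1 + 5)*(-1) + 12))² = (-487 + (6*(-1) + 12))² = (-487 + (-6 + 12))² = (-487 + 6)² = (-481)² = 231361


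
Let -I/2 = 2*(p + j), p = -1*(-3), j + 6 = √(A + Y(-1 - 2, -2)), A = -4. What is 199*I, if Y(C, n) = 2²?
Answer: 2388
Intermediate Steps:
Y(C, n) = 4
j = -6 (j = -6 + √(-4 + 4) = -6 + √0 = -6 + 0 = -6)
p = 3
I = 12 (I = -4*(3 - 6) = -4*(-3) = -2*(-6) = 12)
199*I = 199*12 = 2388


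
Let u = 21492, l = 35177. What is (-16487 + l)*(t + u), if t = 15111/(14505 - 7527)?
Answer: 467207284005/1163 ≈ 4.0173e+8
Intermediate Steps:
t = 5037/2326 (t = 15111/6978 = 15111*(1/6978) = 5037/2326 ≈ 2.1655)
(-16487 + l)*(t + u) = (-16487 + 35177)*(5037/2326 + 21492) = 18690*(49995429/2326) = 467207284005/1163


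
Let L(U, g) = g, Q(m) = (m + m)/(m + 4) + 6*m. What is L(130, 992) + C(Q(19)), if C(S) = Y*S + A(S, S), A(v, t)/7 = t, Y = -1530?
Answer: -4028364/23 ≈ -1.7515e+5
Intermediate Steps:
A(v, t) = 7*t
Q(m) = 6*m + 2*m/(4 + m) (Q(m) = (2*m)/(4 + m) + 6*m = 2*m/(4 + m) + 6*m = 6*m + 2*m/(4 + m))
C(S) = -1523*S (C(S) = -1530*S + 7*S = -1523*S)
L(130, 992) + C(Q(19)) = 992 - 3046*19*(13 + 3*19)/(4 + 19) = 992 - 3046*19*(13 + 57)/23 = 992 - 3046*19*70/23 = 992 - 1523*2660/23 = 992 - 4051180/23 = -4028364/23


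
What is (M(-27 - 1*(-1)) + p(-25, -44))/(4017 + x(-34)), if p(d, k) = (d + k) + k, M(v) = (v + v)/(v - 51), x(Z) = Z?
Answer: -8649/306691 ≈ -0.028201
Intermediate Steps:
M(v) = 2*v/(-51 + v) (M(v) = (2*v)/(-51 + v) = 2*v/(-51 + v))
p(d, k) = d + 2*k
(M(-27 - 1*(-1)) + p(-25, -44))/(4017 + x(-34)) = (2*(-27 - 1*(-1))/(-51 + (-27 - 1*(-1))) + (-25 + 2*(-44)))/(4017 - 34) = (2*(-27 + 1)/(-51 + (-27 + 1)) + (-25 - 88))/3983 = (2*(-26)/(-51 - 26) - 113)*(1/3983) = (2*(-26)/(-77) - 113)*(1/3983) = (2*(-26)*(-1/77) - 113)*(1/3983) = (52/77 - 113)*(1/3983) = -8649/77*1/3983 = -8649/306691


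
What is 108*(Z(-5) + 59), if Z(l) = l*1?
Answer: 5832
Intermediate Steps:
Z(l) = l
108*(Z(-5) + 59) = 108*(-5 + 59) = 108*54 = 5832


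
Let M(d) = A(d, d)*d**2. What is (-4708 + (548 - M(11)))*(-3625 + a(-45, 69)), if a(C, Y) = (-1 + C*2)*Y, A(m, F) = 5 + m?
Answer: 60374784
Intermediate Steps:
M(d) = d**2*(5 + d) (M(d) = (5 + d)*d**2 = d**2*(5 + d))
a(C, Y) = Y*(-1 + 2*C) (a(C, Y) = (-1 + 2*C)*Y = Y*(-1 + 2*C))
(-4708 + (548 - M(11)))*(-3625 + a(-45, 69)) = (-4708 + (548 - 11**2*(5 + 11)))*(-3625 + 69*(-1 + 2*(-45))) = (-4708 + (548 - 121*16))*(-3625 + 69*(-1 - 90)) = (-4708 + (548 - 1*1936))*(-3625 + 69*(-91)) = (-4708 + (548 - 1936))*(-3625 - 6279) = (-4708 - 1388)*(-9904) = -6096*(-9904) = 60374784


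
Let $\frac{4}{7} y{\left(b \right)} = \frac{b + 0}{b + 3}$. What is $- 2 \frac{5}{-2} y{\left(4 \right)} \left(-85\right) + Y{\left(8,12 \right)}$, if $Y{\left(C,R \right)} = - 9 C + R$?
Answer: $-485$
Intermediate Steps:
$Y{\left(C,R \right)} = R - 9 C$
$y{\left(b \right)} = \frac{7 b}{4 \left(3 + b\right)}$ ($y{\left(b \right)} = \frac{7 \frac{b + 0}{b + 3}}{4} = \frac{7 \frac{b}{3 + b}}{4} = \frac{7 b}{4 \left(3 + b\right)}$)
$- 2 \frac{5}{-2} y{\left(4 \right)} \left(-85\right) + Y{\left(8,12 \right)} = - 2 \frac{5}{-2} \cdot \frac{7}{4} \cdot 4 \frac{1}{3 + 4} \left(-85\right) + \left(12 - 72\right) = - 2 \cdot 5 \left(- \frac{1}{2}\right) \frac{7}{4} \cdot 4 \cdot \frac{1}{7} \left(-85\right) + \left(12 - 72\right) = \left(-2\right) \left(- \frac{5}{2}\right) \frac{7}{4} \cdot 4 \cdot \frac{1}{7} \left(-85\right) - 60 = 5 \cdot 1 \left(-85\right) - 60 = 5 \left(-85\right) - 60 = -425 - 60 = -485$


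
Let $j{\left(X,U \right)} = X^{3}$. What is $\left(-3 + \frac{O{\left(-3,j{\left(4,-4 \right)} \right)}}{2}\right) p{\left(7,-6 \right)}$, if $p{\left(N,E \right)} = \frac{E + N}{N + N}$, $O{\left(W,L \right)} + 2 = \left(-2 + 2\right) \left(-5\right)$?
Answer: $- \frac{2}{7} \approx -0.28571$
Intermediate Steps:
$O{\left(W,L \right)} = -2$ ($O{\left(W,L \right)} = -2 + \left(-2 + 2\right) \left(-5\right) = -2 + 0 \left(-5\right) = -2 + 0 = -2$)
$p{\left(N,E \right)} = \frac{E + N}{2 N}$
$\left(-3 + \frac{O{\left(-3,j{\left(4,-4 \right)} \right)}}{2}\right) p{\left(7,-6 \right)} = \left(-3 + \frac{1}{2} \left(-2\right)\right) \frac{-6 + 7}{2 \cdot 7} = \left(-3 + \frac{1}{2} \left(-2\right)\right) \frac{1}{2} \cdot \frac{1}{7} \cdot 1 = \left(-3 - 1\right) \frac{1}{14} = \left(-4\right) \frac{1}{14} = - \frac{2}{7}$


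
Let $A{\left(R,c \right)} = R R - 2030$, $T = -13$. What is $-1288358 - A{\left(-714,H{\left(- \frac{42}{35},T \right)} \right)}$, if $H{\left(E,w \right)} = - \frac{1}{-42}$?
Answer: $-1796124$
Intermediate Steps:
$H{\left(E,w \right)} = \frac{1}{42}$ ($H{\left(E,w \right)} = \left(-1\right) \left(- \frac{1}{42}\right) = \frac{1}{42}$)
$A{\left(R,c \right)} = -2030 + R^{2}$ ($A{\left(R,c \right)} = R^{2} - 2030 = -2030 + R^{2}$)
$-1288358 - A{\left(-714,H{\left(- \frac{42}{35},T \right)} \right)} = -1288358 - \left(-2030 + \left(-714\right)^{2}\right) = -1288358 - \left(-2030 + 509796\right) = -1288358 - 507766 = -1796124$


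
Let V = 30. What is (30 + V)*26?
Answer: 1560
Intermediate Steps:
(30 + V)*26 = (30 + 30)*26 = 60*26 = 1560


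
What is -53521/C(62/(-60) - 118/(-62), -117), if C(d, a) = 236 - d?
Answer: -49774530/218671 ≈ -227.62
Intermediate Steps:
-53521/C(62/(-60) - 118/(-62), -117) = -53521/(236 - (62/(-60) - 118/(-62))) = -53521/(236 - (62*(-1/60) - 118*(-1/62))) = -53521/(236 - (-31/30 + 59/31)) = -53521/(236 - 1*809/930) = -53521/(236 - 809/930) = -53521/218671/930 = -53521*930/218671 = -49774530/218671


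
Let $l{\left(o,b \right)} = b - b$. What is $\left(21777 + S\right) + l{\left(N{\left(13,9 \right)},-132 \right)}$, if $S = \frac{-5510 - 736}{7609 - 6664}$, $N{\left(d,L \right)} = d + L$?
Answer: $\frac{2285891}{105} \approx 21770.0$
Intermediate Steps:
$N{\left(d,L \right)} = L + d$
$l{\left(o,b \right)} = 0$
$S = - \frac{694}{105}$ ($S = - \frac{6246}{945} = \left(-6246\right) \frac{1}{945} = - \frac{694}{105} \approx -6.6095$)
$\left(21777 + S\right) + l{\left(N{\left(13,9 \right)},-132 \right)} = \left(21777 - \frac{694}{105}\right) + 0 = \frac{2285891}{105} + 0 = \frac{2285891}{105}$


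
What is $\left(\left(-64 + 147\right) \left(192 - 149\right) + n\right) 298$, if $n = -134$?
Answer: $1023630$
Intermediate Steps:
$\left(\left(-64 + 147\right) \left(192 - 149\right) + n\right) 298 = \left(\left(-64 + 147\right) \left(192 - 149\right) - 134\right) 298 = \left(83 \cdot 43 - 134\right) 298 = \left(3569 - 134\right) 298 = 3435 \cdot 298 = 1023630$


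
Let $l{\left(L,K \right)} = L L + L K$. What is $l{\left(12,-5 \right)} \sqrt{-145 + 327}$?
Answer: $84 \sqrt{182} \approx 1133.2$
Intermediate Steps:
$l{\left(L,K \right)} = L^{2} + K L$
$l{\left(12,-5 \right)} \sqrt{-145 + 327} = 12 \left(-5 + 12\right) \sqrt{-145 + 327} = 12 \cdot 7 \sqrt{182} = 84 \sqrt{182}$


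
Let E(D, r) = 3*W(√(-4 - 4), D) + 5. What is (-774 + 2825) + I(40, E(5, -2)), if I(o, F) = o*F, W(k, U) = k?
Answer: 2251 + 240*I*√2 ≈ 2251.0 + 339.41*I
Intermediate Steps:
E(D, r) = 5 + 6*I*√2 (E(D, r) = 3*√(-4 - 4) + 5 = 3*√(-8) + 5 = 3*(2*I*√2) + 5 = 6*I*√2 + 5 = 5 + 6*I*√2)
I(o, F) = F*o
(-774 + 2825) + I(40, E(5, -2)) = (-774 + 2825) + (5 + 6*I*√2)*40 = 2051 + (200 + 240*I*√2) = 2251 + 240*I*√2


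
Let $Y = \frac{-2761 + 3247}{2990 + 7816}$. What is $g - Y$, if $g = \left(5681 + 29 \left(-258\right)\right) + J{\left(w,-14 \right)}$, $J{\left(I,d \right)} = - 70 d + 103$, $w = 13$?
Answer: $- \frac{1293199}{1801} \approx -718.04$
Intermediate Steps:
$J{\left(I,d \right)} = 103 - 70 d$
$g = -718$ ($g = \left(5681 + 29 \left(-258\right)\right) + \left(103 - -980\right) = \left(5681 - 7482\right) + \left(103 + 980\right) = -1801 + 1083 = -718$)
$Y = \frac{81}{1801}$ ($Y = \frac{486}{10806} = 486 \cdot \frac{1}{10806} = \frac{81}{1801} \approx 0.044975$)
$g - Y = -718 - \frac{81}{1801} = - \frac{1293199}{1801}$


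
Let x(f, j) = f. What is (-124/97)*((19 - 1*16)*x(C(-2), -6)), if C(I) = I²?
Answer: -1488/97 ≈ -15.340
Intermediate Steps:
(-124/97)*((19 - 1*16)*x(C(-2), -6)) = (-124/97)*((19 - 1*16)*(-2)²) = (-124*1/97)*((19 - 16)*4) = -372*4/97 = -124/97*12 = -1488/97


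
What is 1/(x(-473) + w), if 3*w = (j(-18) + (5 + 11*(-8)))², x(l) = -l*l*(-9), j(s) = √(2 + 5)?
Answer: 6047579/12191070522783 + 166*√7/12191070522783 ≈ 4.9610e-7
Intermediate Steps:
j(s) = √7
x(l) = 9*l² (x(l) = -l²*(-9) = -(-9)*l² = 9*l²)
w = (-83 + √7)²/3 (w = (√7 + (5 + 11*(-8)))²/3 = (√7 + (5 - 88))²/3 = (√7 - 83)²/3 = (-83 + √7)²/3 ≈ 2152.3)
1/(x(-473) + w) = 1/(9*(-473)² + (83 - √7)²/3) = 1/(9*223729 + (83 - √7)²/3) = 1/(2013561 + (83 - √7)²/3)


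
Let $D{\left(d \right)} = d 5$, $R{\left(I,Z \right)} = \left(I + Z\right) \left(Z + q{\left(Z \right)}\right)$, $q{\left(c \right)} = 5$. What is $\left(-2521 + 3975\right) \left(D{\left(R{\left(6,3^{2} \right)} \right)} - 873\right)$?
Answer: $257358$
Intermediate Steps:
$R{\left(I,Z \right)} = \left(5 + Z\right) \left(I + Z\right)$ ($R{\left(I,Z \right)} = \left(I + Z\right) \left(Z + 5\right) = \left(I + Z\right) \left(5 + Z\right) = \left(5 + Z\right) \left(I + Z\right)$)
$D{\left(d \right)} = 5 d$
$\left(-2521 + 3975\right) \left(D{\left(R{\left(6,3^{2} \right)} \right)} - 873\right) = \left(-2521 + 3975\right) \left(5 \left(\left(3^{2}\right)^{2} + 5 \cdot 6 + 5 \cdot 3^{2} + 6 \cdot 3^{2}\right) - 873\right) = 1454 \left(5 \left(9^{2} + 30 + 5 \cdot 9 + 6 \cdot 9\right) - 873\right) = 1454 \left(5 \left(81 + 30 + 45 + 54\right) - 873\right) = 1454 \left(5 \cdot 210 - 873\right) = 1454 \left(1050 - 873\right) = 1454 \cdot 177 = 257358$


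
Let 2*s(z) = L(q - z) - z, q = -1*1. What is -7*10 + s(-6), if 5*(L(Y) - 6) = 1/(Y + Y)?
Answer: -6399/100 ≈ -63.990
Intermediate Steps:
q = -1
L(Y) = 6 + 1/(10*Y) (L(Y) = 6 + 1/(5*(Y + Y)) = 6 + 1/(5*((2*Y))) = 6 + (1/(2*Y))/5 = 6 + 1/(10*Y))
s(z) = 3 - z/2 + 1/(20*(-1 - z)) (s(z) = ((6 + 1/(10*(-1 - z))) - z)/2 = (6 - z + 1/(10*(-1 - z)))/2 = 3 - z/2 + 1/(20*(-1 - z)))
-7*10 + s(-6) = -7*10 + (-1 + 10*(1 - 6)*(6 - 1*(-6)))/(20*(1 - 6)) = -70 + (1/20)*(-1 + 10*(-5)*(6 + 6))/(-5) = -70 + (1/20)*(-⅕)*(-1 + 10*(-5)*12) = -70 + (1/20)*(-⅕)*(-1 - 600) = -70 + (1/20)*(-⅕)*(-601) = -70 + 601/100 = -6399/100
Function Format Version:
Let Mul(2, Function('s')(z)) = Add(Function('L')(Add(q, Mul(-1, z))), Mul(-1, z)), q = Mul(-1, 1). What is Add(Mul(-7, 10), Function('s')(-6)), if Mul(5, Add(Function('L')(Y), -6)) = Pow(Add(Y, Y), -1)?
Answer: Rational(-6399, 100) ≈ -63.990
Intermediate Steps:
q = -1
Function('L')(Y) = Add(6, Mul(Rational(1, 10), Pow(Y, -1))) (Function('L')(Y) = Add(6, Mul(Rational(1, 5), Pow(Add(Y, Y), -1))) = Add(6, Mul(Rational(1, 5), Pow(Mul(2, Y), -1))) = Add(6, Mul(Rational(1, 5), Mul(Rational(1, 2), Pow(Y, -1)))) = Add(6, Mul(Rational(1, 10), Pow(Y, -1))))
Function('s')(z) = Add(3, Mul(Rational(-1, 2), z), Mul(Rational(1, 20), Pow(Add(-1, Mul(-1, z)), -1))) (Function('s')(z) = Mul(Rational(1, 2), Add(Add(6, Mul(Rational(1, 10), Pow(Add(-1, Mul(-1, z)), -1))), Mul(-1, z))) = Mul(Rational(1, 2), Add(6, Mul(-1, z), Mul(Rational(1, 10), Pow(Add(-1, Mul(-1, z)), -1)))) = Add(3, Mul(Rational(-1, 2), z), Mul(Rational(1, 20), Pow(Add(-1, Mul(-1, z)), -1))))
Add(Mul(-7, 10), Function('s')(-6)) = Add(Mul(-7, 10), Mul(Rational(1, 20), Pow(Add(1, -6), -1), Add(-1, Mul(10, Add(1, -6), Add(6, Mul(-1, -6)))))) = Add(-70, Mul(Rational(1, 20), Pow(-5, -1), Add(-1, Mul(10, -5, Add(6, 6))))) = Add(-70, Mul(Rational(1, 20), Rational(-1, 5), Add(-1, Mul(10, -5, 12)))) = Add(-70, Mul(Rational(1, 20), Rational(-1, 5), Add(-1, -600))) = Add(-70, Mul(Rational(1, 20), Rational(-1, 5), -601)) = Add(-70, Rational(601, 100)) = Rational(-6399, 100)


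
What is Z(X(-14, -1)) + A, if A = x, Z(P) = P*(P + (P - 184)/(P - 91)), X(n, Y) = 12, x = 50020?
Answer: 3965020/79 ≈ 50190.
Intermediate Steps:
Z(P) = P*(P + (-184 + P)/(-91 + P))
A = 50020
Z(X(-14, -1)) + A = 12*(-184 + 12² - 90*12)/(-91 + 12) + 50020 = 12*(-184 + 144 - 1080)/(-79) + 50020 = 12*(-1/79)*(-1120) + 50020 = 13440/79 + 50020 = 3965020/79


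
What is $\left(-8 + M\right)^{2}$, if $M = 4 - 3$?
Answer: $49$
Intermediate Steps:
$M = 1$
$\left(-8 + M\right)^{2} = \left(-8 + 1\right)^{2} = \left(-7\right)^{2} = 49$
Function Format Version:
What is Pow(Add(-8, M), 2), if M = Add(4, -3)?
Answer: 49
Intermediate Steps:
M = 1
Pow(Add(-8, M), 2) = Pow(Add(-8, 1), 2) = Pow(-7, 2) = 49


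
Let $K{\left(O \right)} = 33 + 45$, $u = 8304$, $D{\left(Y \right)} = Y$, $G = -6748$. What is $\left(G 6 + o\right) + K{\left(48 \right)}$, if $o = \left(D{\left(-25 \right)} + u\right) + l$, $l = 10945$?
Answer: $-21186$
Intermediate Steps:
$K{\left(O \right)} = 78$
$o = 19224$ ($o = \left(-25 + 8304\right) + 10945 = 8279 + 10945 = 19224$)
$\left(G 6 + o\right) + K{\left(48 \right)} = \left(\left(-6748\right) 6 + 19224\right) + 78 = \left(-40488 + 19224\right) + 78 = -21264 + 78 = -21186$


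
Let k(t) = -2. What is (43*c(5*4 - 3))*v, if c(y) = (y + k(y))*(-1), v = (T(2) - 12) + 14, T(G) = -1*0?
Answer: -1290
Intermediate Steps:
T(G) = 0
v = 2 (v = (0 - 12) + 14 = -12 + 14 = 2)
c(y) = 2 - y (c(y) = (y - 2)*(-1) = (-2 + y)*(-1) = 2 - y)
(43*c(5*4 - 3))*v = (43*(2 - (5*4 - 3)))*2 = (43*(2 - (20 - 3)))*2 = (43*(2 - 1*17))*2 = (43*(2 - 17))*2 = (43*(-15))*2 = -645*2 = -1290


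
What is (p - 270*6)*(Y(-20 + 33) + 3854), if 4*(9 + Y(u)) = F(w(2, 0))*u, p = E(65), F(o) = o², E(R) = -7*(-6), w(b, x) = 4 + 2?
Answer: -6252036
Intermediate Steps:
w(b, x) = 6
E(R) = 42
p = 42
Y(u) = -9 + 9*u (Y(u) = -9 + (6²*u)/4 = -9 + (36*u)/4 = -9 + 9*u)
(p - 270*6)*(Y(-20 + 33) + 3854) = (42 - 270*6)*((-9 + 9*(-20 + 33)) + 3854) = (42 - 1620)*((-9 + 9*13) + 3854) = -1578*((-9 + 117) + 3854) = -1578*(108 + 3854) = -1578*3962 = -6252036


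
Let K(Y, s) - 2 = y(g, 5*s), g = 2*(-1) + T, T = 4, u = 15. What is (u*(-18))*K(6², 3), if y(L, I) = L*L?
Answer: -1620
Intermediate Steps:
g = 2 (g = 2*(-1) + 4 = -2 + 4 = 2)
y(L, I) = L²
K(Y, s) = 6 (K(Y, s) = 2 + 2² = 2 + 4 = 6)
(u*(-18))*K(6², 3) = (15*(-18))*6 = -270*6 = -1620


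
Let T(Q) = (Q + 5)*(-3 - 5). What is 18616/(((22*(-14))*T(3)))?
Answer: 2327/2464 ≈ 0.94440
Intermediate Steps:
T(Q) = -40 - 8*Q (T(Q) = (5 + Q)*(-8) = -40 - 8*Q)
18616/(((22*(-14))*T(3))) = 18616/(((22*(-14))*(-40 - 8*3))) = 18616/((-308*(-40 - 24))) = 18616/((-308*(-64))) = 18616/19712 = 18616*(1/19712) = 2327/2464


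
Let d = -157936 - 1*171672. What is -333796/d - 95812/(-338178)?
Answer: 18057858173/13933271778 ≈ 1.2960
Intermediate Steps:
d = -329608 (d = -157936 - 171672 = -329608)
-333796/d - 95812/(-338178) = -333796/(-329608) - 95812/(-338178) = -333796*(-1/329608) - 95812*(-1/338178) = 83449/82402 + 47906/169089 = 18057858173/13933271778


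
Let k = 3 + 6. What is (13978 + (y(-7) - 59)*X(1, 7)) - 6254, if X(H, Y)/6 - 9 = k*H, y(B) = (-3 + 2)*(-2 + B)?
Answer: 2324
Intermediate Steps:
k = 9
y(B) = 2 - B (y(B) = -(-2 + B) = 2 - B)
X(H, Y) = 54 + 54*H (X(H, Y) = 54 + 6*(9*H) = 54 + 54*H)
(13978 + (y(-7) - 59)*X(1, 7)) - 6254 = (13978 + ((2 - 1*(-7)) - 59)*(54 + 54*1)) - 6254 = (13978 + ((2 + 7) - 59)*(54 + 54)) - 6254 = (13978 + (9 - 59)*108) - 6254 = (13978 - 50*108) - 6254 = (13978 - 5400) - 6254 = 8578 - 6254 = 2324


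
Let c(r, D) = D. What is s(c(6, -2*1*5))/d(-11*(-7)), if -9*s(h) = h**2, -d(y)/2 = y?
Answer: 50/693 ≈ 0.072150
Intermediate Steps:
d(y) = -2*y
s(h) = -h**2/9
s(c(6, -2*1*5))/d(-11*(-7)) = (-(-2*1*5)**2/9)/((-(-22)*(-7))) = (-(-2*5)**2/9)/((-2*77)) = -1/9*(-10)**2/(-154) = -1/9*100*(-1/154) = -100/9*(-1/154) = 50/693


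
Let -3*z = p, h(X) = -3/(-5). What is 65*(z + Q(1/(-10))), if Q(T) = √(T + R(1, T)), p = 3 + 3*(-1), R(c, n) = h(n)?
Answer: 65*√2/2 ≈ 45.962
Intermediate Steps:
h(X) = ⅗ (h(X) = -3*(-⅕) = ⅗)
R(c, n) = ⅗
p = 0 (p = 3 - 3 = 0)
z = 0 (z = -⅓*0 = 0)
Q(T) = √(⅗ + T) (Q(T) = √(T + ⅗) = √(⅗ + T))
65*(z + Q(1/(-10))) = 65*(0 + √(15 + 25/(-10))/5) = 65*(0 + √(15 + 25*(-⅒))/5) = 65*(0 + √(15 - 5/2)/5) = 65*(0 + √(25/2)/5) = 65*(0 + (5*√2/2)/5) = 65*(0 + √2/2) = 65*(√2/2) = 65*√2/2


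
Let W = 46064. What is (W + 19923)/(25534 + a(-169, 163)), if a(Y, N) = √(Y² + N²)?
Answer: 842456029/325965013 - 65987*√55130/651930026 ≈ 2.5607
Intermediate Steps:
a(Y, N) = √(N² + Y²)
(W + 19923)/(25534 + a(-169, 163)) = (46064 + 19923)/(25534 + √(163² + (-169)²)) = 65987/(25534 + √(26569 + 28561)) = 65987/(25534 + √55130)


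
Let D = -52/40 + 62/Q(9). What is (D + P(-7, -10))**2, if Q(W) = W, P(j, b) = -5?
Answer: 2809/8100 ≈ 0.34679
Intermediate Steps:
D = 503/90 (D = -52/40 + 62/9 = -52*1/40 + 62*(1/9) = -13/10 + 62/9 = 503/90 ≈ 5.5889)
(D + P(-7, -10))**2 = (503/90 - 5)**2 = (53/90)**2 = 2809/8100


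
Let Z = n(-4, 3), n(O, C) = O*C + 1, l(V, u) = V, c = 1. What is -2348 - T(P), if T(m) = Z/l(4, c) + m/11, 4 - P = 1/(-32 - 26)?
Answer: -2993005/1276 ≈ -2345.6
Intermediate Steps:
n(O, C) = 1 + C*O (n(O, C) = C*O + 1 = 1 + C*O)
P = 233/58 (P = 4 - 1/(-32 - 26) = 4 - 1/(-58) = 4 - 1*(-1/58) = 4 + 1/58 = 233/58 ≈ 4.0172)
Z = -11 (Z = 1 + 3*(-4) = 1 - 12 = -11)
T(m) = -11/4 + m/11
-2348 - T(P) = -2348 - (-11/4 + (1/11)*(233/58)) = -2348 - (-11/4 + 233/638) = -2348 - 1*(-3043/1276) = -2348 + 3043/1276 = -2993005/1276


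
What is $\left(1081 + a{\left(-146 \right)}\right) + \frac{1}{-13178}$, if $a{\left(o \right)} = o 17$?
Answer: $- \frac{18462379}{13178} \approx -1401.0$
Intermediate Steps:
$a{\left(o \right)} = 17 o$
$\left(1081 + a{\left(-146 \right)}\right) + \frac{1}{-13178} = \left(1081 + 17 \left(-146\right)\right) + \frac{1}{-13178} = \left(1081 - 2482\right) - \frac{1}{13178} = -1401 - \frac{1}{13178} = - \frac{18462379}{13178}$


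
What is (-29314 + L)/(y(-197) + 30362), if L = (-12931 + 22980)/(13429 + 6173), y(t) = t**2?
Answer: -574602979/1355889942 ≈ -0.42378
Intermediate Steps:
L = 10049/19602 ≈ 0.51265
(-29314 + L)/(y(-197) + 30362) = (-29314 + 10049/19602)/((-197)**2 + 30362) = -574602979/(19602*(38809 + 30362)) = -574602979/19602/69171 = -574602979/19602*1/69171 = -574602979/1355889942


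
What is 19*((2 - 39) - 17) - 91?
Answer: -1117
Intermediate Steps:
19*((2 - 39) - 17) - 91 = 19*(-37 - 17) - 91 = 19*(-54) - 91 = -1026 - 91 = -1117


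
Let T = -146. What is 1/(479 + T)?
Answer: 1/333 ≈ 0.0030030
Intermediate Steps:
1/(479 + T) = 1/(479 - 146) = 1/333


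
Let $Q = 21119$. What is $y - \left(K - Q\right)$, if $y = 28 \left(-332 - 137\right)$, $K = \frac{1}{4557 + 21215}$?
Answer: $\frac{205840963}{25772} \approx 7987.0$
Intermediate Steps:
$K = \frac{1}{25772} \approx 3.8802 \cdot 10^{-5}$
$y = -13132$ ($y = 28 \left(-469\right) = -13132$)
$y - \left(K - Q\right) = -13132 - \left(\frac{1}{25772} - 21119\right) = -13132 - - \frac{544278867}{25772} = -13132 + \frac{544278867}{25772} = \frac{205840963}{25772}$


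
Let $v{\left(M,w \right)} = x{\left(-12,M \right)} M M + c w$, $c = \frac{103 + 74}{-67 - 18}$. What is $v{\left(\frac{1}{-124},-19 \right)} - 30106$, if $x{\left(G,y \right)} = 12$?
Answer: $- \frac{9823906813}{326740} \approx -30066.0$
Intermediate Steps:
$c = - \frac{177}{85}$ ($c = \frac{177}{-85} = 177 \left(- \frac{1}{85}\right) = - \frac{177}{85} \approx -2.0824$)
$v{\left(M,w \right)} = 12 M^{2} - \frac{177 w}{85}$ ($v{\left(M,w \right)} = 12 M M - \frac{177 w}{85} = 12 M^{2} - \frac{177 w}{85}$)
$v{\left(\frac{1}{-124},-19 \right)} - 30106 = \left(12 \left(\frac{1}{-124}\right)^{2} - - \frac{3363}{85}\right) - 30106 = \left(12 \left(- \frac{1}{124}\right)^{2} + \frac{3363}{85}\right) - 30106 = \left(12 \cdot \frac{1}{15376} + \frac{3363}{85}\right) - 30106 = \left(\frac{3}{3844} + \frac{3363}{85}\right) - 30106 = \frac{12927627}{326740} - 30106 = - \frac{9823906813}{326740}$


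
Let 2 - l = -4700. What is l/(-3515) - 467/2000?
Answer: -2209101/1406000 ≈ -1.5712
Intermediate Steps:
l = 4702 (l = 2 - 1*(-4700) = 2 + 4700 = 4702)
l/(-3515) - 467/2000 = 4702/(-3515) - 467/2000 = 4702*(-1/3515) - 467*1/2000 = -4702/3515 - 467/2000 = -2209101/1406000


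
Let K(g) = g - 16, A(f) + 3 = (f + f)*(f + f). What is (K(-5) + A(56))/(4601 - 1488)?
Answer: 12520/3113 ≈ 4.0218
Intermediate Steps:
A(f) = -3 + 4*f² (A(f) = -3 + (f + f)*(f + f) = -3 + (2*f)*(2*f) = -3 + 4*f²)
K(g) = -16 + g
(K(-5) + A(56))/(4601 - 1488) = ((-16 - 5) + (-3 + 4*56²))/(4601 - 1488) = (-21 + (-3 + 4*3136))/3113 = (-21 + (-3 + 12544))*(1/3113) = (-21 + 12541)*(1/3113) = 12520*(1/3113) = 12520/3113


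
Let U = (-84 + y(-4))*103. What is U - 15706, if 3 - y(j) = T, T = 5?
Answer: -24564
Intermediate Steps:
y(j) = -2 (y(j) = 3 - 1*5 = 3 - 5 = -2)
U = -8858 (U = (-84 - 2)*103 = -86*103 = -8858)
U - 15706 = -8858 - 15706 = -24564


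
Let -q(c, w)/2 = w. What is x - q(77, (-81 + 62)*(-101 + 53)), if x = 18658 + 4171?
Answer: 24653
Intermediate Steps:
q(c, w) = -2*w
x = 22829
x - q(77, (-81 + 62)*(-101 + 53)) = 22829 - (-2)*(-81 + 62)*(-101 + 53) = 22829 - (-2)*(-19*(-48)) = 22829 - (-2)*912 = 22829 - 1*(-1824) = 22829 + 1824 = 24653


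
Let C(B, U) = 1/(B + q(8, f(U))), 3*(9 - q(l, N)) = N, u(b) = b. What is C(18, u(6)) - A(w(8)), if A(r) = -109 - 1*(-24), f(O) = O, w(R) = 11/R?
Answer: 2126/25 ≈ 85.040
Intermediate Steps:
q(l, N) = 9 - N/3
C(B, U) = 1/(9 + B - U/3) (C(B, U) = 1/(B + (9 - U/3)) = 1/(9 + B - U/3))
A(r) = -85 (A(r) = -109 + 24 = -85)
C(18, u(6)) - A(w(8)) = 3/(27 - 1*6 + 3*18) - 1*(-85) = 3/(27 - 6 + 54) + 85 = 3/75 + 85 = 3*(1/75) + 85 = 1/25 + 85 = 2126/25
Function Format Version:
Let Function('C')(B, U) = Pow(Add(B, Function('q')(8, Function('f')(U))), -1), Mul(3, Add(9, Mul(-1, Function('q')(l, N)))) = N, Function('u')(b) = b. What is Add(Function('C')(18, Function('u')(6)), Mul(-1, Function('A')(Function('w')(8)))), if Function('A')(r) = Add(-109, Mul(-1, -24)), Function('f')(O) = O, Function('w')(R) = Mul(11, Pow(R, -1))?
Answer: Rational(2126, 25) ≈ 85.040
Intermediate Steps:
Function('q')(l, N) = Add(9, Mul(Rational(-1, 3), N))
Function('C')(B, U) = Pow(Add(9, B, Mul(Rational(-1, 3), U)), -1) (Function('C')(B, U) = Pow(Add(B, Add(9, Mul(Rational(-1, 3), U))), -1) = Pow(Add(9, B, Mul(Rational(-1, 3), U)), -1))
Function('A')(r) = -85 (Function('A')(r) = Add(-109, 24) = -85)
Add(Function('C')(18, Function('u')(6)), Mul(-1, Function('A')(Function('w')(8)))) = Add(Mul(3, Pow(Add(27, Mul(-1, 6), Mul(3, 18)), -1)), Mul(-1, -85)) = Add(Mul(3, Pow(Add(27, -6, 54), -1)), 85) = Add(Mul(3, Pow(75, -1)), 85) = Add(Mul(3, Rational(1, 75)), 85) = Add(Rational(1, 25), 85) = Rational(2126, 25)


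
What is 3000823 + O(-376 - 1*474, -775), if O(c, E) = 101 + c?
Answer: 3000074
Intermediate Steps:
3000823 + O(-376 - 1*474, -775) = 3000823 + (101 + (-376 - 1*474)) = 3000823 + (101 + (-376 - 474)) = 3000823 + (101 - 850) = 3000823 - 749 = 3000074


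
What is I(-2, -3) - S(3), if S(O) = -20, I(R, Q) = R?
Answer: 18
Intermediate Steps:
I(-2, -3) - S(3) = -2 - 1*(-20) = -2 + 20 = 18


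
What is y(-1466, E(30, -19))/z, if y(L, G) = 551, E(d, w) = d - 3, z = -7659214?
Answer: -551/7659214 ≈ -7.1940e-5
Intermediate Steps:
E(d, w) = -3 + d
y(-1466, E(30, -19))/z = 551/(-7659214) = 551*(-1/7659214) = -551/7659214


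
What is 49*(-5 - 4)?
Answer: -441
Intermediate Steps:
49*(-5 - 4) = 49*(-9) = -441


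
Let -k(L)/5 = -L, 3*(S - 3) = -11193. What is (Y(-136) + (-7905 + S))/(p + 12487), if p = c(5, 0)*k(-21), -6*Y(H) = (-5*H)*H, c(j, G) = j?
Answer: 11341/35886 ≈ 0.31603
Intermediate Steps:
S = -3728 (S = 3 + (1/3)*(-11193) = 3 - 3731 = -3728)
k(L) = 5*L (k(L) = -(-5)*L = 5*L)
Y(H) = 5*H**2/6 (Y(H) = -(-5*H)*H/6 = -(-5)*H**2/6 = 5*H**2/6)
p = -525 (p = 5*(5*(-21)) = 5*(-105) = -525)
(Y(-136) + (-7905 + S))/(p + 12487) = ((5/6)*(-136)**2 + (-7905 - 3728))/(-525 + 12487) = ((5/6)*18496 - 11633)/11962 = (46240/3 - 11633)*(1/11962) = (11341/3)*(1/11962) = 11341/35886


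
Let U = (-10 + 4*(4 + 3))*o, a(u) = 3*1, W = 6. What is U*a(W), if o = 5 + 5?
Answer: 540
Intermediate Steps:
o = 10
a(u) = 3
U = 180 (U = (-10 + 4*(4 + 3))*10 = (-10 + 4*7)*10 = (-10 + 28)*10 = 18*10 = 180)
U*a(W) = 180*3 = 540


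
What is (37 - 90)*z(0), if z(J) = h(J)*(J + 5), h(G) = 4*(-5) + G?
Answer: 5300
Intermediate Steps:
h(G) = -20 + G
z(J) = (-20 + J)*(5 + J) (z(J) = (-20 + J)*(J + 5) = (-20 + J)*(5 + J))
(37 - 90)*z(0) = (37 - 90)*((-20 + 0)*(5 + 0)) = -(-1060)*5 = -53*(-100) = 5300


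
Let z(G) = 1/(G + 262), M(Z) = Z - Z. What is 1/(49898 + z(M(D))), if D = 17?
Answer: 262/13073277 ≈ 2.0041e-5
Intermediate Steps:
M(Z) = 0
z(G) = 1/(262 + G)
1/(49898 + z(M(D))) = 1/(49898 + 1/(262 + 0)) = 1/(49898 + 1/262) = 1/(13073277/262) = 262/13073277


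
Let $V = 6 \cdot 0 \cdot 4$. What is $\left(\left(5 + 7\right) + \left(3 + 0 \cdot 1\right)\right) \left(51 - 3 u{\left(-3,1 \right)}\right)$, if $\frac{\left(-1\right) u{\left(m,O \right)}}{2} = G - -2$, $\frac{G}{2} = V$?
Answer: $945$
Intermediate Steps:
$V = 0$ ($V = 0 \cdot 4 = 0$)
$G = 0$ ($G = 2 \cdot 0 = 0$)
$u{\left(m,O \right)} = -4$ ($u{\left(m,O \right)} = - 2 \left(0 - -2\right) = - 2 \left(0 + 2\right) = \left(-2\right) 2 = -4$)
$\left(\left(5 + 7\right) + \left(3 + 0 \cdot 1\right)\right) \left(51 - 3 u{\left(-3,1 \right)}\right) = \left(\left(5 + 7\right) + \left(3 + 0 \cdot 1\right)\right) \left(51 - -12\right) = \left(12 + \left(3 + 0\right)\right) \left(51 + 12\right) = \left(12 + 3\right) 63 = 15 \cdot 63 = 945$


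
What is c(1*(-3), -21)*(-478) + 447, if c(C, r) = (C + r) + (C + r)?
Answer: 23391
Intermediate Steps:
c(C, r) = 2*C + 2*r
c(1*(-3), -21)*(-478) + 447 = (2*(1*(-3)) + 2*(-21))*(-478) + 447 = (2*(-3) - 42)*(-478) + 447 = (-6 - 42)*(-478) + 447 = -48*(-478) + 447 = 22944 + 447 = 23391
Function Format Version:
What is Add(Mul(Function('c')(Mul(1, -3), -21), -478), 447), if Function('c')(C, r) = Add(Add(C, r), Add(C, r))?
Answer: 23391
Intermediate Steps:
Function('c')(C, r) = Add(Mul(2, C), Mul(2, r))
Add(Mul(Function('c')(Mul(1, -3), -21), -478), 447) = Add(Mul(Add(Mul(2, Mul(1, -3)), Mul(2, -21)), -478), 447) = Add(Mul(Add(Mul(2, -3), -42), -478), 447) = Add(Mul(Add(-6, -42), -478), 447) = Add(Mul(-48, -478), 447) = Add(22944, 447) = 23391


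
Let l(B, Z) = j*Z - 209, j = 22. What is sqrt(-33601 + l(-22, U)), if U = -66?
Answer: 3*I*sqrt(3918) ≈ 187.78*I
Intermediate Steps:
l(B, Z) = -209 + 22*Z (l(B, Z) = 22*Z - 209 = -209 + 22*Z)
sqrt(-33601 + l(-22, U)) = sqrt(-33601 + (-209 + 22*(-66))) = sqrt(-33601 + (-209 - 1452)) = sqrt(-33601 - 1661) = sqrt(-35262) = 3*I*sqrt(3918)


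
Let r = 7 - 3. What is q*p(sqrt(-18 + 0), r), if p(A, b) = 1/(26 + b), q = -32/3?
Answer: -16/45 ≈ -0.35556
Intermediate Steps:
q = -32/3 (q = -32*1/3 = -32/3 ≈ -10.667)
r = 4
q*p(sqrt(-18 + 0), r) = -32/(3*(26 + 4)) = -32/3/30 = -32/3*1/30 = -16/45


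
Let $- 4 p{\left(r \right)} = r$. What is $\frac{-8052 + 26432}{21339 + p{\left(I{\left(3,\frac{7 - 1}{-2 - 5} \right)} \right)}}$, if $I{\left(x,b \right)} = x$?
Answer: $\frac{73520}{85353} \approx 0.86136$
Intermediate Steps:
$p{\left(r \right)} = - \frac{r}{4}$
$\frac{-8052 + 26432}{21339 + p{\left(I{\left(3,\frac{7 - 1}{-2 - 5} \right)} \right)}} = \frac{-8052 + 26432}{21339 - \frac{3}{4}} = \frac{18380}{21339 - \frac{3}{4}} = \frac{18380}{\frac{85353}{4}} = 18380 \cdot \frac{4}{85353} = \frac{73520}{85353}$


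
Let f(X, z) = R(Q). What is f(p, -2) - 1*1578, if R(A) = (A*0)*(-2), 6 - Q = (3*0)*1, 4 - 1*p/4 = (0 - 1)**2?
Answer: -1578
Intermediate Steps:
p = 12 (p = 16 - 4*(0 - 1)**2 = 16 - 4*(-1)**2 = 16 - 4*1 = 16 - 4 = 12)
Q = 6 (Q = 6 - 3*0 = 6 - 0 = 6 - 1*0 = 6 + 0 = 6)
R(A) = 0 (R(A) = 0*(-2) = 0)
f(X, z) = 0
f(p, -2) - 1*1578 = 0 - 1*1578 = 0 - 1578 = -1578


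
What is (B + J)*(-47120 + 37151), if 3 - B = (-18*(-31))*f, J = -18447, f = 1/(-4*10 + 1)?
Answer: 2388432834/13 ≈ 1.8373e+8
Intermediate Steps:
f = -1/39 (f = 1/(-40 + 1) = 1/(-39) = -1/39 ≈ -0.025641)
B = 225/13 (B = 3 - (-18*(-31))*(-1)/39 = 3 - 558*(-1)/39 = 3 - 1*(-186/13) = 3 + 186/13 = 225/13 ≈ 17.308)
(B + J)*(-47120 + 37151) = (225/13 - 18447)*(-47120 + 37151) = -239586/13*(-9969) = 2388432834/13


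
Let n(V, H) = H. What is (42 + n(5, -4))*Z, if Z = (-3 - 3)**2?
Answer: 1368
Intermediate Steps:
Z = 36 (Z = (-6)**2 = 36)
(42 + n(5, -4))*Z = (42 - 4)*36 = 38*36 = 1368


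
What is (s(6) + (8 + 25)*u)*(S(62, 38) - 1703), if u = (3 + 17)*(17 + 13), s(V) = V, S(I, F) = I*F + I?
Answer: 14161290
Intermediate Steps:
S(I, F) = I + F*I (S(I, F) = F*I + I = I + F*I)
u = 600 (u = 20*30 = 600)
(s(6) + (8 + 25)*u)*(S(62, 38) - 1703) = (6 + (8 + 25)*600)*(62*(1 + 38) - 1703) = (6 + 33*600)*(62*39 - 1703) = (6 + 19800)*(2418 - 1703) = 19806*715 = 14161290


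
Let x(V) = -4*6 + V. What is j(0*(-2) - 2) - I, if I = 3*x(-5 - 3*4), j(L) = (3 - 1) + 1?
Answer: 126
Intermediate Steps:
j(L) = 3 (j(L) = 2 + 1 = 3)
x(V) = -24 + V
I = -123 (I = 3*(-24 + (-5 - 3*4)) = 3*(-24 + (-5 - 12)) = 3*(-24 - 17) = 3*(-41) = -123)
j(0*(-2) - 2) - I = 3 - 1*(-123) = 3 + 123 = 126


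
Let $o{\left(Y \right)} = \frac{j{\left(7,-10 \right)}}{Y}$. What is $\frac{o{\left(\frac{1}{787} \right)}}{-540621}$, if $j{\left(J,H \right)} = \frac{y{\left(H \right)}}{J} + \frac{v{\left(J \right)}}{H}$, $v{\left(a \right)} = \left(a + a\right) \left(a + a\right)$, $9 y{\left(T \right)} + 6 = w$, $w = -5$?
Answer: $\frac{4902223}{170295615} \approx 0.028787$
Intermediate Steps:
$y{\left(T \right)} = - \frac{11}{9}$ ($y{\left(T \right)} = - \frac{2}{3} + \frac{1}{9} \left(-5\right) = - \frac{2}{3} - \frac{5}{9} = - \frac{11}{9}$)
$v{\left(a \right)} = 4 a^{2}$ ($v{\left(a \right)} = 2 a 2 a = 4 a^{2}$)
$j{\left(J,H \right)} = - \frac{11}{9 J} + \frac{4 J^{2}}{H}$
$o{\left(Y \right)} = - \frac{6229}{315 Y}$ ($o{\left(Y \right)} = \frac{- \frac{11}{9 \cdot 7} + \frac{4 \cdot 7^{2}}{-10}}{Y} = \frac{\left(- \frac{11}{9}\right) \frac{1}{7} + 4 \left(- \frac{1}{10}\right) 49}{Y} = \frac{- \frac{11}{63} - \frac{98}{5}}{Y} = - \frac{6229}{315 Y}$)
$\frac{o{\left(\frac{1}{787} \right)}}{-540621} = \frac{\left(- \frac{6229}{315}\right) \frac{1}{\frac{1}{787}}}{-540621} = - \frac{6229 \frac{1}{\frac{1}{787}}}{315} \left(- \frac{1}{540621}\right) = \left(- \frac{6229}{315}\right) 787 \left(- \frac{1}{540621}\right) = \left(- \frac{4902223}{315}\right) \left(- \frac{1}{540621}\right) = \frac{4902223}{170295615}$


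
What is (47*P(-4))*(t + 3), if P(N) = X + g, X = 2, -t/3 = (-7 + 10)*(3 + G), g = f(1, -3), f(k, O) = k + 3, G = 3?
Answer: -14382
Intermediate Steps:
f(k, O) = 3 + k
g = 4 (g = 3 + 1 = 4)
t = -54 (t = -3*(-7 + 10)*(3 + 3) = -9*6 = -3*18 = -54)
P(N) = 6 (P(N) = 2 + 4 = 6)
(47*P(-4))*(t + 3) = (47*6)*(-54 + 3) = 282*(-51) = -14382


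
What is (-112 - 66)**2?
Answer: 31684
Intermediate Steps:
(-112 - 66)**2 = (-178)**2 = 31684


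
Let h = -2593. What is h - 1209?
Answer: -3802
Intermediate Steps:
h - 1209 = -2593 - 1209 = -3802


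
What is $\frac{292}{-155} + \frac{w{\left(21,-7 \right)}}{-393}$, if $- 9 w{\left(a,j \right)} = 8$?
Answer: $- \frac{1031564}{548235} \approx -1.8816$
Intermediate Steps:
$w{\left(a,j \right)} = - \frac{8}{9}$ ($w{\left(a,j \right)} = \left(- \frac{1}{9}\right) 8 = - \frac{8}{9}$)
$\frac{292}{-155} + \frac{w{\left(21,-7 \right)}}{-393} = \frac{292}{-155} - \frac{8}{9 \left(-393\right)} = 292 \left(- \frac{1}{155}\right) - - \frac{8}{3537} = - \frac{292}{155} + \frac{8}{3537} = - \frac{1031564}{548235}$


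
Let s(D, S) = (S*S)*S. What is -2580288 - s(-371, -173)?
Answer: 2597429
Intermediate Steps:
s(D, S) = S³ (s(D, S) = S²*S = S³)
-2580288 - s(-371, -173) = -2580288 - 1*(-173)³ = -2580288 - 1*(-5177717) = -2580288 + 5177717 = 2597429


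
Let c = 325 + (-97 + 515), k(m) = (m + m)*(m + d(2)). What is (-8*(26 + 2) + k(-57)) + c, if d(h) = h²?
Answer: 6561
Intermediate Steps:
k(m) = 2*m*(4 + m) (k(m) = (m + m)*(m + 2²) = (2*m)*(m + 4) = (2*m)*(4 + m) = 2*m*(4 + m))
c = 743 (c = 325 + 418 = 743)
(-8*(26 + 2) + k(-57)) + c = (-8*(26 + 2) + 2*(-57)*(4 - 57)) + 743 = (-8*28 + 2*(-57)*(-53)) + 743 = (-224 + 6042) + 743 = 5818 + 743 = 6561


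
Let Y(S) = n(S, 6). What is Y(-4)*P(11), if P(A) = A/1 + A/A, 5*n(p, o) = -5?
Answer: -12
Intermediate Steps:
n(p, o) = -1 (n(p, o) = (⅕)*(-5) = -1)
Y(S) = -1
P(A) = 1 + A (P(A) = A*1 + 1 = A + 1 = 1 + A)
Y(-4)*P(11) = -(1 + 11) = -1*12 = -12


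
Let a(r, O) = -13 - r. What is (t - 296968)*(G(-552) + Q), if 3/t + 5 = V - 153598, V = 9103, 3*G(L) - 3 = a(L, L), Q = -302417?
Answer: 38908584178804127/433500 ≈ 8.9755e+10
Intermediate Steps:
G(L) = -10/3 - L/3 (G(L) = 1 + (-13 - L)/3 = 1 + (-13/3 - L/3) = -10/3 - L/3)
t = -3/144500 (t = 3/(-5 + (9103 - 153598)) = 3/(-5 - 144495) = 3/(-144500) = 3*(-1/144500) = -3/144500 ≈ -2.0761e-5)
(t - 296968)*(G(-552) + Q) = (-3/144500 - 296968)*((-10/3 - 1/3*(-552)) - 302417) = -42911876003*((-10/3 + 184) - 302417)/144500 = -42911876003*(542/3 - 302417)/144500 = -42911876003/144500*(-906709/3) = 38908584178804127/433500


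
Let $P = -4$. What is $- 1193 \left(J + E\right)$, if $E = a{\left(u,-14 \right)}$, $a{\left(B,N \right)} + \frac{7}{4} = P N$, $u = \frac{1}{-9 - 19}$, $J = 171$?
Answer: $- \frac{1074893}{4} \approx -2.6872 \cdot 10^{5}$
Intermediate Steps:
$u = - \frac{1}{28}$ ($u = \frac{1}{-28} = - \frac{1}{28} \approx -0.035714$)
$a{\left(B,N \right)} = - \frac{7}{4} - 4 N$
$E = \frac{217}{4}$ ($E = - \frac{7}{4} - -56 = - \frac{7}{4} + 56 = \frac{217}{4} \approx 54.25$)
$- 1193 \left(J + E\right) = - 1193 \left(171 + \frac{217}{4}\right) = \left(-1193\right) \frac{901}{4} = - \frac{1074893}{4}$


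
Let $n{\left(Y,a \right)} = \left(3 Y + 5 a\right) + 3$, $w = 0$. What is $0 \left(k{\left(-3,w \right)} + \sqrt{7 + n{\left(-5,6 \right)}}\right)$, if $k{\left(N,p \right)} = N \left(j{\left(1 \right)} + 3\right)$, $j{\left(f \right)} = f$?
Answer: $0$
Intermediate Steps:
$n{\left(Y,a \right)} = 3 + 3 Y + 5 a$
$k{\left(N,p \right)} = 4 N$ ($k{\left(N,p \right)} = N \left(1 + 3\right) = N 4 = 4 N$)
$0 \left(k{\left(-3,w \right)} + \sqrt{7 + n{\left(-5,6 \right)}}\right) = 0 \left(4 \left(-3\right) + \sqrt{7 + \left(3 + 3 \left(-5\right) + 5 \cdot 6\right)}\right) = 0 \left(-12 + \sqrt{7 + \left(3 - 15 + 30\right)}\right) = 0 \left(-12 + \sqrt{7 + 18}\right) = 0 \left(-12 + \sqrt{25}\right) = 0 \left(-12 + 5\right) = 0 \left(-7\right) = 0$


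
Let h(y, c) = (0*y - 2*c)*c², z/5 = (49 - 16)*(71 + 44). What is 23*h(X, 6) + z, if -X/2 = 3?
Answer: 9039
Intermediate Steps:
X = -6 (X = -2*3 = -6)
z = 18975 (z = 5*((49 - 16)*(71 + 44)) = 5*(33*115) = 5*3795 = 18975)
h(y, c) = -2*c³ (h(y, c) = (0 - 2*c)*c² = (-2*c)*c² = -2*c³)
23*h(X, 6) + z = 23*(-2*6³) + 18975 = 23*(-2*216) + 18975 = 23*(-432) + 18975 = -9936 + 18975 = 9039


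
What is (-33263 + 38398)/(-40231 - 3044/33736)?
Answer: -8661718/67861803 ≈ -0.12764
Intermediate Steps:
(-33263 + 38398)/(-40231 - 3044/33736) = 5135/(-40231 - 3044*1/33736) = 5135/(-40231 - 761/8434) = 5135/(-339309015/8434) = 5135*(-8434/339309015) = -8661718/67861803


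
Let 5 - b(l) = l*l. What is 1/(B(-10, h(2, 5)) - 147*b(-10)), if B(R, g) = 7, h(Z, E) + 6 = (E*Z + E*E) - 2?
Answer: 1/13972 ≈ 7.1572e-5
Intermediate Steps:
h(Z, E) = -8 + E² + E*Z (h(Z, E) = -6 + ((E*Z + E*E) - 2) = -6 + ((E*Z + E²) - 2) = -6 + ((E² + E*Z) - 2) = -6 + (-2 + E² + E*Z) = -8 + E² + E*Z)
b(l) = 5 - l² (b(l) = 5 - l*l = 5 - l²)
1/(B(-10, h(2, 5)) - 147*b(-10)) = 1/(7 - 147*(5 - 1*(-10)²)) = 1/(7 - 147*(5 - 1*100)) = 1/(7 - 147*(5 - 100)) = 1/(7 - 147*(-95)) = 1/(7 + 13965) = 1/13972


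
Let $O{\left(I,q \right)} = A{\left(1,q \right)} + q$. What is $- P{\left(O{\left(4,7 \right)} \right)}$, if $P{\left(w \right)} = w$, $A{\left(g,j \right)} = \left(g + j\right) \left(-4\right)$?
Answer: $25$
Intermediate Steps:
$A{\left(g,j \right)} = - 4 g - 4 j$
$O{\left(I,q \right)} = -4 - 3 q$ ($O{\left(I,q \right)} = \left(\left(-4\right) 1 - 4 q\right) + q = \left(-4 - 4 q\right) + q = -4 - 3 q$)
$- P{\left(O{\left(4,7 \right)} \right)} = - (-4 - 21) = \left(-1\right) \left(-25\right) = 25$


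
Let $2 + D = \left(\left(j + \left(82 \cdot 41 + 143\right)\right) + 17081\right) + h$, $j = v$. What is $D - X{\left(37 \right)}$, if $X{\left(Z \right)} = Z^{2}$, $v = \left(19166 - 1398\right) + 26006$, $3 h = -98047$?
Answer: $\frac{90920}{3} \approx 30307.0$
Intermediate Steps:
$h = - \frac{98047}{3}$ ($h = \frac{1}{3} \left(-98047\right) = - \frac{98047}{3} \approx -32682.0$)
$v = 43774$ ($v = 17768 + 26006 = 43774$)
$j = 43774$
$D = \frac{95027}{3}$ ($D = -2 + \left(\left(\left(43774 + \left(82 \cdot 41 + 143\right)\right) + 17081\right) - \frac{98047}{3}\right) = -2 + \left(\left(\left(43774 + \left(3362 + 143\right)\right) + 17081\right) - \frac{98047}{3}\right) = -2 + \left(\left(\left(43774 + 3505\right) + 17081\right) - \frac{98047}{3}\right) = -2 + \left(\left(47279 + 17081\right) - \frac{98047}{3}\right) = -2 + \left(64360 - \frac{98047}{3}\right) = -2 + \frac{95033}{3} = \frac{95027}{3} \approx 31676.0$)
$D - X{\left(37 \right)} = \frac{95027}{3} - 37^{2} = \frac{95027}{3} - 1369 = \frac{90920}{3}$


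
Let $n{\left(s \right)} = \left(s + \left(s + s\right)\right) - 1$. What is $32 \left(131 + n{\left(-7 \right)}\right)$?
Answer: $3488$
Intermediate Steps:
$n{\left(s \right)} = -1 + 3 s$ ($n{\left(s \right)} = \left(s + 2 s\right) - 1 = 3 s - 1 = -1 + 3 s$)
$32 \left(131 + n{\left(-7 \right)}\right) = 32 \left(131 + \left(-1 + 3 \left(-7\right)\right)\right) = 32 \left(131 - 22\right) = 32 \cdot 109 = 3488$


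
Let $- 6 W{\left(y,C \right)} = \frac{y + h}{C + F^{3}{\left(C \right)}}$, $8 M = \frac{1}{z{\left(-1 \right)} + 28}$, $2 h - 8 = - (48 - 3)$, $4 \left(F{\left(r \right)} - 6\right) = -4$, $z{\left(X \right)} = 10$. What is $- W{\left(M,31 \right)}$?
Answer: $- \frac{5623}{284544} \approx -0.019761$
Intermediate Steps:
$F{\left(r \right)} = 5$ ($F{\left(r \right)} = 6 + \frac{1}{4} \left(-4\right) = 6 - 1 = 5$)
$h = - \frac{37}{2}$ ($h = 4 + \frac{\left(-1\right) \left(48 - 3\right)}{2} = 4 + \frac{\left(-1\right) 45}{2} = 4 + \frac{1}{2} \left(-45\right) = 4 - \frac{45}{2} = - \frac{37}{2} \approx -18.5$)
$M = \frac{1}{304}$ ($M = \frac{1}{8 \left(10 + 28\right)} = \frac{1}{8 \cdot 38} = \frac{1}{8} \cdot \frac{1}{38} = \frac{1}{304} \approx 0.0032895$)
$W{\left(y,C \right)} = - \frac{- \frac{37}{2} + y}{6 \left(125 + C\right)}$ ($W{\left(y,C \right)} = - \frac{\left(y - \frac{37}{2}\right) \frac{1}{C + 5^{3}}}{6} = - \frac{\left(- \frac{37}{2} + y\right) \frac{1}{C + 125}}{6} = - \frac{\left(- \frac{37}{2} + y\right) \frac{1}{125 + C}}{6} = - \frac{\frac{1}{125 + C} \left(- \frac{37}{2} + y\right)}{6} = - \frac{- \frac{37}{2} + y}{6 \left(125 + C\right)}$)
$- W{\left(M,31 \right)} = - \frac{37 - \frac{1}{152}}{12 \left(125 + 31\right)} = - \frac{37 - \frac{1}{152}}{12 \cdot 156} = - \frac{5623}{12 \cdot 156 \cdot 152} = \left(-1\right) \frac{5623}{284544} = - \frac{5623}{284544}$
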